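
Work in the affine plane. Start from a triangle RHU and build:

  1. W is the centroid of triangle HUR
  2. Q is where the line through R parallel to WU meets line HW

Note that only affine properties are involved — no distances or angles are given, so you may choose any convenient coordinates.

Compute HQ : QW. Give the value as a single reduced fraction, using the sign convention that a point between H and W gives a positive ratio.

Choose coordinates R = (0, 0), H = (1, 0), U = (0, 1).
1. W is the centroid of triangle HUR ⇒ W = (1/3, 1/3)
2. Q is where the line through R parallel to WU meets line HW ⇒ Q = (-1/3, 2/3)
Q = H + t·(W−H) with t = 2, so HQ:QW = t:(1−t) = 2:-1

HQ:QW = -2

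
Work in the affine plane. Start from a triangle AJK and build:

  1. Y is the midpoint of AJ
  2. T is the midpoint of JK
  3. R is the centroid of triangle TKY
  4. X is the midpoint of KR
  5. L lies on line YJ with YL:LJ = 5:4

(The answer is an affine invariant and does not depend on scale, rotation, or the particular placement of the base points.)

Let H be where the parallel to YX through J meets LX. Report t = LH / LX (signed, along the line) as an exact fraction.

Set A = (0, 0), J = (1, 0), K = (0, 1); any affine frame gives the same invariant.
1. Y is the midpoint of AJ ⇒ Y = (1/2, 0)
2. T is the midpoint of JK ⇒ T = (1/2, 1/2)
3. R is the centroid of triangle TKY ⇒ R = (1/3, 1/2)
4. X is the midpoint of KR ⇒ X = (1/6, 3/4)
5. L lies on line YJ with YL:LJ = 5:4 ⇒ L = (7/9, 0)
through J parallel to YX: direction (-1/3, 3/4); meets LX at H = (19/15, -3/5)
H = L + t·(X−L) with t = -4/5

t = -4/5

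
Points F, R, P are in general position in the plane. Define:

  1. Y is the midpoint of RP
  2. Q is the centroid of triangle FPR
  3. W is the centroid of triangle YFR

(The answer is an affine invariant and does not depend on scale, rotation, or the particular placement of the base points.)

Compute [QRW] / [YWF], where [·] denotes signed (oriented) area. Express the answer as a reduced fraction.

[QRW]:[YWF] = 1/3

Choose coordinates F = (0, 0), R = (1, 0), P = (0, 1).
1. Y is the midpoint of RP ⇒ Y = (1/2, 1/2)
2. Q is the centroid of triangle FPR ⇒ Q = (1/3, 1/3)
3. W is the centroid of triangle YFR ⇒ W = (1/2, 1/6)
2·[QRW] = -1/18, 2·[YWF] = -1/6
[QRW]:[YWF] = -1/18:-1/6 = 1/3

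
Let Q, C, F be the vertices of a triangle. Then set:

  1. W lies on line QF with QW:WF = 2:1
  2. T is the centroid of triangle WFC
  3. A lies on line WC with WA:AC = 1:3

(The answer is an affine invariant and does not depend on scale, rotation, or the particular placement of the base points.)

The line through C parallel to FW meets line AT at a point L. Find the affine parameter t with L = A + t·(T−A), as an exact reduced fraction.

Assign Q = (0, 0), C = (1, 0), F = (0, 1) — the answer is frame-independent, so this choice is without loss of generality.
1. W lies on line QF with QW:WF = 2:1 ⇒ W = (0, 2/3)
2. T is the centroid of triangle WFC ⇒ T = (1/3, 5/9)
3. A lies on line WC with WA:AC = 1:3 ⇒ A = (1/4, 1/2)
through C parallel to FW: direction (0, -1/3); meets AT at L = (1, 1)
L = A + t·(T−A) with t = 9

t = 9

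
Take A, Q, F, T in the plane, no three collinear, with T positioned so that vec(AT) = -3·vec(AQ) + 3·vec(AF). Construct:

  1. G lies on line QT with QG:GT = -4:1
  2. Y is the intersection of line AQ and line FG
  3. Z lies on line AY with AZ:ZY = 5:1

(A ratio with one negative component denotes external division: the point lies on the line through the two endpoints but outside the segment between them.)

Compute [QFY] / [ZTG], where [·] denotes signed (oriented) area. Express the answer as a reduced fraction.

Choose coordinates A = (0, 0), Q = (1, 0), F = (0, 1), T = (-3, 3).
1. G lies on line QT with QG:GT = -4:1 ⇒ G = (-13/3, 4)
2. Y is the intersection of line AQ and line FG ⇒ Y = (13/9, 0)
3. Z lies on line AY with AZ:ZY = 5:1 ⇒ Z = (65/54, 0)
2·[QFY] = -4/9, 2·[ZTG] = -11/54
[QFY]:[ZTG] = -4/9:-11/54 = 24/11

[QFY]:[ZTG] = 24/11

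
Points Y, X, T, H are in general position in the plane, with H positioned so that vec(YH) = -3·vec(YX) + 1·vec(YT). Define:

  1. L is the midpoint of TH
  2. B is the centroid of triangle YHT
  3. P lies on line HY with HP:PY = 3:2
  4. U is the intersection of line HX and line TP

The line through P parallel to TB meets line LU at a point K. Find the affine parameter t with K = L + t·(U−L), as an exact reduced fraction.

Assign Y = (0, 0), X = (1, 0), T = (0, 1), H = (-3, 1) — the answer is frame-independent, so this choice is without loss of generality.
1. L is the midpoint of TH ⇒ L = (-3/2, 1)
2. B is the centroid of triangle YHT ⇒ B = (-1, 2/3)
3. P lies on line HY with HP:PY = 3:2 ⇒ P = (-6/5, 2/5)
4. U is the intersection of line HX and line TP ⇒ U = (-1, 1/2)
through P parallel to TB: direction (-1, -1/3); meets LU at K = (-39/40, 19/40)
K = L + t·(U−L) with t = 21/20

t = 21/20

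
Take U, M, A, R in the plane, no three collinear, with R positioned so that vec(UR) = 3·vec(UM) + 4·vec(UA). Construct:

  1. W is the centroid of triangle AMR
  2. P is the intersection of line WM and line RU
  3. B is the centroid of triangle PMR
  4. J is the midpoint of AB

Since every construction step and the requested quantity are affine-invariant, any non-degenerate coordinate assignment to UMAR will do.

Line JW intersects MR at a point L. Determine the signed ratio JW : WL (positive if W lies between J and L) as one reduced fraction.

Set U = (0, 0), M = (1, 0), A = (0, 1), R = (3, 4); any affine frame gives the same invariant.
1. W is the centroid of triangle AMR ⇒ W = (4/3, 5/3)
2. P is the intersection of line WM and line RU ⇒ P = (15/11, 20/11)
3. B is the centroid of triangle PMR ⇒ B = (59/33, 64/33)
4. J is the midpoint of AB ⇒ J = (59/66, 97/66)
line JW meets MR at L = (89/45, 88/45)
W = J + t·(L−J) with t = 15/37, so JW:WL = 15/37:22/37

JW:WL = 15/22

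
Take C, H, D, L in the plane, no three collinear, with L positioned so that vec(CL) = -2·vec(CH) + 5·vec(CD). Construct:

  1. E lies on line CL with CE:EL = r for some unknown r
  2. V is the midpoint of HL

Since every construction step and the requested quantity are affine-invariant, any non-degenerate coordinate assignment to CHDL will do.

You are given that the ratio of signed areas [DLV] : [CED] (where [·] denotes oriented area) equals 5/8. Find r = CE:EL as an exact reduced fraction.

Choose coordinates C = (0, 0), H = (1, 0), D = (0, 1), L = (-2, 5).
1. With CE:EL = r, write λ = r/(r+1) so E = C + λ·(L−C); E is affine-linear in λ
2. V is the midpoint of HL ⇒ V = (-1/2, 5/2)
Every point depending on E is an affine combination of E and λ-independent points, so each such coordinate is linear in λ; the λ² term in each signed area is a multiple of (L−C)×(L−C) = 0, so 2·[DLV] and 2·[CED] are each linear in λ. Evaluating at λ=0 and λ=1:
  2·[DLV] = -1,   2·[CED] = -2·λ
So [DLV]:[CED] = (-1) / (-2·λ). Setting this equal to 5/8:
  -1 = 5/8·(-2·λ)  ⇒  λ = 4/5
Then r = λ/(1−λ) = (4/5)/(1/5) = 4. Check: with r = 4, E = (-8/5, 4) and [DLV]:[CED] = 5/8 as required.

r = 4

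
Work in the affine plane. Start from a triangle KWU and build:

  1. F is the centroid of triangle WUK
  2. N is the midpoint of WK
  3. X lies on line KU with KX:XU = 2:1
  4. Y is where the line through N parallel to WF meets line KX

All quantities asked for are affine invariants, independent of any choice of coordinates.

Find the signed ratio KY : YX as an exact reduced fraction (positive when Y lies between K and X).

KY:YX = 3/5

Work in coordinates with K = (0, 0), W = (1, 0), U = (0, 1).
1. F is the centroid of triangle WUK ⇒ F = (1/3, 1/3)
2. N is the midpoint of WK ⇒ N = (1/2, 0)
3. X lies on line KU with KX:XU = 2:1 ⇒ X = (0, 2/3)
4. Y is where the line through N parallel to WF meets line KX ⇒ Y = (0, 1/4)
Y = K + t·(X−K) with t = 3/8, so KY:YX = t:(1−t) = 3/8:5/8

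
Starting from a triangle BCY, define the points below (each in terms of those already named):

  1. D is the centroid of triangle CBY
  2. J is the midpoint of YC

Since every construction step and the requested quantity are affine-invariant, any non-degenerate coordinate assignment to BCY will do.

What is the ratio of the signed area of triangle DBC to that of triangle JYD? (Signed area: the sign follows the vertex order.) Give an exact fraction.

Set B = (0, 0), C = (1, 0), Y = (0, 1); any affine frame gives the same invariant.
1. D is the centroid of triangle CBY ⇒ D = (1/3, 1/3)
2. J is the midpoint of YC ⇒ J = (1/2, 1/2)
2·[DBC] = 1/3, 2·[JYD] = 1/6
[DBC]:[JYD] = 1/3:1/6 = 2

[DBC]:[JYD] = 2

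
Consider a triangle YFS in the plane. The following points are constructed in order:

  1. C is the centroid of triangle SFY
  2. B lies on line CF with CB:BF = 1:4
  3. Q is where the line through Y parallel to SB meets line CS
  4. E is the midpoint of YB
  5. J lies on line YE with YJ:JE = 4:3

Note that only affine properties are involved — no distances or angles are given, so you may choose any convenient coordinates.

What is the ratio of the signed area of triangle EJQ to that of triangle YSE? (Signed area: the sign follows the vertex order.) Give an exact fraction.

Assign Y = (0, 0), F = (1, 0), S = (0, 1) — the answer is frame-independent, so this choice is without loss of generality.
1. C is the centroid of triangle SFY ⇒ C = (1/3, 1/3)
2. B lies on line CF with CB:BF = 1:4 ⇒ B = (7/15, 4/15)
3. Q is where the line through Y parallel to SB meets line CS ⇒ Q = (7/3, -11/3)
4. E is the midpoint of YB ⇒ E = (7/30, 2/15)
5. J lies on line YE with YJ:JE = 4:3 ⇒ J = (2/15, 8/105)
2·[EJQ] = 1/2, 2·[YSE] = -7/30
[EJQ]:[YSE] = 1/2:-7/30 = -15/7

[EJQ]:[YSE] = -15/7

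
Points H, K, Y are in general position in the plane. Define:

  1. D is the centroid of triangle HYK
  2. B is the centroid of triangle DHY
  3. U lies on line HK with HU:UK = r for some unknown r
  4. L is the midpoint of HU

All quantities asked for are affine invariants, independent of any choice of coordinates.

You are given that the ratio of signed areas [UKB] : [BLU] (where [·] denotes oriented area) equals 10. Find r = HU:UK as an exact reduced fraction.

Work in coordinates with H = (0, 0), K = (1, 0), Y = (0, 1).
1. D is the centroid of triangle HYK ⇒ D = (1/3, 1/3)
2. B is the centroid of triangle DHY ⇒ B = (1/9, 4/9)
3. With HU:UK = r, write λ = r/(r+1) so U = H + λ·(K−H); U is affine-linear in λ
4. L is the midpoint of HU ⇒ L is an affine combination of earlier points and hence also affine-linear in λ
Every point depending on U is an affine combination of U and λ-independent points, so each such coordinate is linear in λ; the λ² term in each signed area is a multiple of (K−H)×(K−H) = 0, so 2·[UKB] and 2·[BLU] are each linear in λ. Evaluating at λ=0 and λ=1:
  2·[UKB] = -4/9·λ + 4/9,   2·[BLU] = 2/9·λ
So [UKB]:[BLU] = (-4/9·λ + 4/9) / (2/9·λ). Setting this equal to 10:
  -4/9·λ + 4/9 = 10·(2/9·λ)  ⇒  λ = 1/6
Then r = λ/(1−λ) = (1/6)/(5/6) = 1/5. Check: with r = 1/5, U = (1/6, 0) and [UKB]:[BLU] = 10 as required.

r = 1/5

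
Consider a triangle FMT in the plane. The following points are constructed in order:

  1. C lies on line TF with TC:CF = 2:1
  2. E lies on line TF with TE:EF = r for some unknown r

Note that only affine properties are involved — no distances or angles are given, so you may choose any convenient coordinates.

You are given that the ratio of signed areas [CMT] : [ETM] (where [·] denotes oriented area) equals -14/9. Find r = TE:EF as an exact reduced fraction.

Work in coordinates with F = (0, 0), M = (1, 0), T = (0, 1).
1. C lies on line TF with TC:CF = 2:1 ⇒ C = (0, 1/3)
2. With TE:EF = r, write λ = r/(r+1) so E = T + λ·(F−T); E is affine-linear in λ
Every point depending on E is an affine combination of E and λ-independent points, so each such coordinate is linear in λ; the λ² term in each signed area is a multiple of (F−T)×(F−T) = 0, so 2·[CMT] and 2·[ETM] are each linear in λ. Evaluating at λ=0 and λ=1:
  2·[CMT] = 2/3,   2·[ETM] = −λ
So [CMT]:[ETM] = (2/3) / (−λ). Setting this equal to -14/9:
  2/3 = -14/9·(−λ)  ⇒  λ = 3/7
Then r = λ/(1−λ) = (3/7)/(4/7) = 3/4. Check: with r = 3/4, E = (0, 4/7) and [CMT]:[ETM] = -14/9 as required.

r = 3/4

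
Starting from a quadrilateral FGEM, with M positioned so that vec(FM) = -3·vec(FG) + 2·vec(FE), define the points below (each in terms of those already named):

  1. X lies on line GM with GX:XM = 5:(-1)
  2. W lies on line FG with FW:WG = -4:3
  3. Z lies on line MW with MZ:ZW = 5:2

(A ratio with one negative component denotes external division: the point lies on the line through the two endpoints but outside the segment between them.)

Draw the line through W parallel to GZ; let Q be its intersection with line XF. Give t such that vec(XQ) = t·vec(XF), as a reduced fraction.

Work in coordinates with F = (0, 0), G = (1, 0), E = (0, 1), M = (-3, 2).
1. X lies on line GM with GX:XM = 5:(-1) ⇒ X = (-4, 5/2)
2. W lies on line FG with FW:WG = -4:3 ⇒ W = (4, 0)
3. Z lies on line MW with MZ:ZW = 5:2 ⇒ Z = (2, 4/7)
through W parallel to GZ: direction (1, 4/7); meets XF at Q = (128/67, -80/67)
Q = X + t·(F−X) with t = 99/67

t = 99/67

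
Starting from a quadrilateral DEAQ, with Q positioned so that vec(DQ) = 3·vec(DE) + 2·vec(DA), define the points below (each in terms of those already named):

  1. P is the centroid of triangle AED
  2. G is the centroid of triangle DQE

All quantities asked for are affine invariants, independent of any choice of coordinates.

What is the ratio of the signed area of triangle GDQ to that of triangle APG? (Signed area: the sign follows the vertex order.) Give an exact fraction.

[GDQ]:[APG] = -6/7

Choose coordinates D = (0, 0), E = (1, 0), A = (0, 1), Q = (3, 2).
1. P is the centroid of triangle AED ⇒ P = (1/3, 1/3)
2. G is the centroid of triangle DQE ⇒ G = (4/3, 2/3)
2·[GDQ] = -2/3, 2·[APG] = 7/9
[GDQ]:[APG] = -2/3:7/9 = -6/7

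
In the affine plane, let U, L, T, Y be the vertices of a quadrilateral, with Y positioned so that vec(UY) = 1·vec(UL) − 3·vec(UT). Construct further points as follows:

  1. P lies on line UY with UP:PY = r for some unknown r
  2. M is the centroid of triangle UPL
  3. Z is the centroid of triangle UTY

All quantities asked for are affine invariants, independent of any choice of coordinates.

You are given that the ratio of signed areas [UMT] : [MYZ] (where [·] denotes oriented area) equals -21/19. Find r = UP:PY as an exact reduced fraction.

Work in coordinates with U = (0, 0), L = (1, 0), T = (0, 1), Y = (1, -3).
1. With UP:PY = r, write λ = r/(r+1) so P = U + λ·(Y−U); P is affine-linear in λ
2. M is the centroid of triangle UPL ⇒ M is an affine combination of earlier points and hence also affine-linear in λ
3. Z is the centroid of triangle UTY ⇒ Z = (1/3, -2/3)
Every point depending on P is an affine combination of P and λ-independent points, so each such coordinate is linear in λ; the λ² term in each signed area is a multiple of (Y−U)×(Y−U) = 0, so 2·[UMT] and 2·[MYZ] are each linear in λ. Evaluating at λ=0 and λ=1:
  2·[UMT] = 1/3·λ + 1/3,   2·[MYZ] = -1/9·λ − 4/9
So [UMT]:[MYZ] = (1/3·λ + 1/3) / (-1/9·λ − 4/9). Setting this equal to -21/19:
  1/3·λ + 1/3 = -21/19·(-1/9·λ − 4/9)  ⇒  λ = 3/4
Then r = λ/(1−λ) = (3/4)/(1/4) = 3. Check: with r = 3, P = (3/4, -9/4) and [UMT]:[MYZ] = -21/19 as required.

r = 3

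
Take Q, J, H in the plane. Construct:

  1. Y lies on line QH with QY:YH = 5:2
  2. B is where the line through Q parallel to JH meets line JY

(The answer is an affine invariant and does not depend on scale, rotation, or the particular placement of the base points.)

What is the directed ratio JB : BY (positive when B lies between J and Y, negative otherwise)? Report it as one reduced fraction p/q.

JB:BY = -7/5

Work in coordinates with Q = (0, 0), J = (1, 0), H = (0, 1).
1. Y lies on line QH with QY:YH = 5:2 ⇒ Y = (0, 5/7)
2. B is where the line through Q parallel to JH meets line JY ⇒ B = (-5/2, 5/2)
B = J + t·(Y−J) with t = 7/2, so JB:BY = t:(1−t) = 7/2:-5/2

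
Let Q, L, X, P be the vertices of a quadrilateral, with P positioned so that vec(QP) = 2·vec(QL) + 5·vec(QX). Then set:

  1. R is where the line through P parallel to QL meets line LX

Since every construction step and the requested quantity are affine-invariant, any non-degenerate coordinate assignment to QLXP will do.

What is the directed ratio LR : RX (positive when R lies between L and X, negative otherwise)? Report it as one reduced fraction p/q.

LR:RX = -5/4

Set Q = (0, 0), L = (1, 0), X = (0, 1), P = (2, 5); any affine frame gives the same invariant.
1. R is where the line through P parallel to QL meets line LX ⇒ R = (-4, 5)
R = L + t·(X−L) with t = 5, so LR:RX = t:(1−t) = 5:-4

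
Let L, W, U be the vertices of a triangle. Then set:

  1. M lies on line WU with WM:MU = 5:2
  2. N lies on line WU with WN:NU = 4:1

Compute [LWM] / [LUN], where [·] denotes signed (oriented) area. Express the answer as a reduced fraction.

Set L = (0, 0), W = (1, 0), U = (0, 1); any affine frame gives the same invariant.
1. M lies on line WU with WM:MU = 5:2 ⇒ M = (2/7, 5/7)
2. N lies on line WU with WN:NU = 4:1 ⇒ N = (1/5, 4/5)
2·[LWM] = 5/7, 2·[LUN] = -1/5
[LWM]:[LUN] = 5/7:-1/5 = -25/7

[LWM]:[LUN] = -25/7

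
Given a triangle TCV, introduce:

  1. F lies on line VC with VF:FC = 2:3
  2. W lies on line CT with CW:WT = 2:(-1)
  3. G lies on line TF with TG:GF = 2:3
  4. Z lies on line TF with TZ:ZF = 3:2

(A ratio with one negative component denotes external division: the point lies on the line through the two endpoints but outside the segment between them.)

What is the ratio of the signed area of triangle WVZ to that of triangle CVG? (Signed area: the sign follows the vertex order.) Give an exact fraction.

[WVZ]:[CVG] = -22/15

Assign T = (0, 0), C = (1, 0), V = (0, 1) — the answer is frame-independent, so this choice is without loss of generality.
1. F lies on line VC with VF:FC = 2:3 ⇒ F = (2/5, 3/5)
2. W lies on line CT with CW:WT = 2:(-1) ⇒ W = (-1, 0)
3. G lies on line TF with TG:GF = 2:3 ⇒ G = (4/25, 6/25)
4. Z lies on line TF with TZ:ZF = 3:2 ⇒ Z = (6/25, 9/25)
2·[WVZ] = -22/25, 2·[CVG] = 3/5
[WVZ]:[CVG] = -22/25:3/5 = -22/15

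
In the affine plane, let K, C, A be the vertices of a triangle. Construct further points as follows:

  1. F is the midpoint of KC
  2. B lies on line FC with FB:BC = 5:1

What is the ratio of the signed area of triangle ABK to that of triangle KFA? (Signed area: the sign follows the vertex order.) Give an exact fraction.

[ABK]:[KFA] = -11/6

Work in coordinates with K = (0, 0), C = (1, 0), A = (0, 1).
1. F is the midpoint of KC ⇒ F = (1/2, 0)
2. B lies on line FC with FB:BC = 5:1 ⇒ B = (11/12, 0)
2·[ABK] = -11/12, 2·[KFA] = 1/2
[ABK]:[KFA] = -11/12:1/2 = -11/6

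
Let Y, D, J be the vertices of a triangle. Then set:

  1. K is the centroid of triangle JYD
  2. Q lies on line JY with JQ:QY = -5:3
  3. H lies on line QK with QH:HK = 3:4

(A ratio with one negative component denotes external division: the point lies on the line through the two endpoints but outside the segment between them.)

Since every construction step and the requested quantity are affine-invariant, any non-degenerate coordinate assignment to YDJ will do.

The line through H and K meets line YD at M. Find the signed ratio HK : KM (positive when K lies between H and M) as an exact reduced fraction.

Choose coordinates Y = (0, 0), D = (1, 0), J = (0, 1).
1. K is the centroid of triangle JYD ⇒ K = (1/3, 1/3)
2. Q lies on line JY with JQ:QY = -5:3 ⇒ Q = (0, -3/2)
3. H lies on line QK with QH:HK = 3:4 ⇒ H = (1/7, -5/7)
line HK meets YD at M = (3/11, 0)
K = H + t·(M−H) with t = 22/15, so HK:KM = 22/15:-7/15

HK:KM = -22/7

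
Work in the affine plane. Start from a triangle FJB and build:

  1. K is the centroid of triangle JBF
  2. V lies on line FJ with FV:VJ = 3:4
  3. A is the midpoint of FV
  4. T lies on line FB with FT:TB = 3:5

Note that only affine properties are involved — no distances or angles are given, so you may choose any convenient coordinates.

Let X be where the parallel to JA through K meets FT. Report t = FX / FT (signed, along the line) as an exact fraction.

Work in coordinates with F = (0, 0), J = (1, 0), B = (0, 1).
1. K is the centroid of triangle JBF ⇒ K = (1/3, 1/3)
2. V lies on line FJ with FV:VJ = 3:4 ⇒ V = (3/7, 0)
3. A is the midpoint of FV ⇒ A = (3/14, 0)
4. T lies on line FB with FT:TB = 3:5 ⇒ T = (0, 3/8)
through K parallel to JA: direction (-11/14, 0); meets FT at X = (0, 1/3)
X = F + t·(T−F) with t = 8/9

t = 8/9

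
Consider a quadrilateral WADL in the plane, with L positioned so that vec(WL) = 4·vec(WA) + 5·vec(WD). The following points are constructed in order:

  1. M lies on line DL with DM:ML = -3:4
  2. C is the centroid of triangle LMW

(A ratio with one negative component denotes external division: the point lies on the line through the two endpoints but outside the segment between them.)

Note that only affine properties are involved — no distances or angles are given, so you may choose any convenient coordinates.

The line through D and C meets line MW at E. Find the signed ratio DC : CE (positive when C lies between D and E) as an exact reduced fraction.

DC:CE = 5/4

Set W = (0, 0), A = (1, 0), D = (0, 1), L = (4, 5); any affine frame gives the same invariant.
1. M lies on line DL with DM:ML = -3:4 ⇒ M = (-12, -11)
2. C is the centroid of triangle LMW ⇒ C = (-8/3, -2)
line DC meets MW at E = (-24/5, -22/5)
C = D + t·(E−D) with t = 5/9, so DC:CE = 5/9:4/9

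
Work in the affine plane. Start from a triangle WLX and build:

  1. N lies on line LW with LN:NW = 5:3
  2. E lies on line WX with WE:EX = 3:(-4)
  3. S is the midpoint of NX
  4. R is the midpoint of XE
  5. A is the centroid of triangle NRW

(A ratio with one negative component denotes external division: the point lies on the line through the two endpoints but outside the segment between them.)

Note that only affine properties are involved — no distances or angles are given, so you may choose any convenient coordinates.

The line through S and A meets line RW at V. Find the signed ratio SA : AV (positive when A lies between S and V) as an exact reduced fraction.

SA:AV = 1/2

Work in coordinates with W = (0, 0), L = (1, 0), X = (0, 1).
1. N lies on line LW with LN:NW = 5:3 ⇒ N = (3/8, 0)
2. E lies on line WX with WE:EX = 3:(-4) ⇒ E = (0, -3)
3. S is the midpoint of NX ⇒ S = (3/16, 1/2)
4. R is the midpoint of XE ⇒ R = (0, -1)
5. A is the centroid of triangle NRW ⇒ A = (1/8, -1/3)
line SA meets RW at V = (0, -2)
A = S + t·(V−S) with t = 1/3, so SA:AV = 1/3:2/3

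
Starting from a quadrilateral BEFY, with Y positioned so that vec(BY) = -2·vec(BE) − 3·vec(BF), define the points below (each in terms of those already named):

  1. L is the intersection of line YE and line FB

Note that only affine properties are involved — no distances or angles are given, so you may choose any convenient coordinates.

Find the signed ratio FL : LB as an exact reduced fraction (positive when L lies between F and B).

Work in coordinates with B = (0, 0), E = (1, 0), F = (0, 1), Y = (-2, -3).
1. L is the intersection of line YE and line FB ⇒ L = (0, -1)
L = F + t·(B−F) with t = 2, so FL:LB = t:(1−t) = 2:-1

FL:LB = -2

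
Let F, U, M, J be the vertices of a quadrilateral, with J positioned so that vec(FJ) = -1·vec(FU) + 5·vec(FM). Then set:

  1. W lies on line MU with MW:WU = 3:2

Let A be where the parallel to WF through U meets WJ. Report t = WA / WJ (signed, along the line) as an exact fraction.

Choose coordinates F = (0, 0), U = (1, 0), M = (0, 1), J = (-1, 5).
1. W lies on line MU with MW:WU = 3:2 ⇒ W = (3/5, 2/5)
through U parallel to WF: direction (-3/5, -2/5); meets WJ at A = (67/85, -12/85)
A = W + t·(J−W) with t = -2/17

t = -2/17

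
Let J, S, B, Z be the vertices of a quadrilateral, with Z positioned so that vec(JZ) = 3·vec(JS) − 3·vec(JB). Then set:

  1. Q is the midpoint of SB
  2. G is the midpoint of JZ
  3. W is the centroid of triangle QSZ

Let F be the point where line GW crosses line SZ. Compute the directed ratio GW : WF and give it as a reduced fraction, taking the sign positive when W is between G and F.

GW:WF = 8

Set J = (0, 0), S = (1, 0), B = (0, 1), Z = (3, -3); any affine frame gives the same invariant.
1. Q is the midpoint of SB ⇒ Q = (1/2, 1/2)
2. G is the midpoint of JZ ⇒ G = (3/2, -3/2)
3. W is the centroid of triangle QSZ ⇒ W = (3/2, -5/6)
line GW meets SZ at F = (3/2, -3/4)
W = G + t·(F−G) with t = 8/9, so GW:WF = 8/9:1/9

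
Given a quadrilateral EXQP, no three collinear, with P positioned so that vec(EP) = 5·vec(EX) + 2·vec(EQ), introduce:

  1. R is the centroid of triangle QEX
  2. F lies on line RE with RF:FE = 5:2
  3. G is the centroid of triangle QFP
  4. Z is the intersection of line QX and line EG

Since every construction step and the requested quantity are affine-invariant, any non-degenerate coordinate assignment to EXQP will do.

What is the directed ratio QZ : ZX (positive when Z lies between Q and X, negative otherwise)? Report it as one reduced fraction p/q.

QZ:ZX = 107/65

Choose coordinates E = (0, 0), X = (1, 0), Q = (0, 1), P = (5, 2).
1. R is the centroid of triangle QEX ⇒ R = (1/3, 1/3)
2. F lies on line RE with RF:FE = 5:2 ⇒ F = (2/21, 2/21)
3. G is the centroid of triangle QFP ⇒ G = (107/63, 65/63)
4. Z is the intersection of line QX and line EG ⇒ Z = (107/172, 65/172)
Z = Q + t·(X−Q) with t = 107/172, so QZ:ZX = t:(1−t) = 107/172:65/172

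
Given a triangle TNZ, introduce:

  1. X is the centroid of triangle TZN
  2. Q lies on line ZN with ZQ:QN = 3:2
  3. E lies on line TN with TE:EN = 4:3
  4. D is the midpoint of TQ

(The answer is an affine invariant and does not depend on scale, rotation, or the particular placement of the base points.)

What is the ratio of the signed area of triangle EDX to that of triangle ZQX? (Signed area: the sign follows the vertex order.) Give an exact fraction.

Set T = (0, 0), N = (1, 0), Z = (0, 1); any affine frame gives the same invariant.
1. X is the centroid of triangle TZN ⇒ X = (1/3, 1/3)
2. Q lies on line ZN with ZQ:QN = 3:2 ⇒ Q = (3/5, 2/5)
3. E lies on line TN with TE:EN = 4:3 ⇒ E = (4/7, 0)
4. D is the midpoint of TQ ⇒ D = (3/10, 1/5)
2·[EDX] = -3/70, 2·[ZQX] = -1/5
[EDX]:[ZQX] = -3/70:-1/5 = 3/14

[EDX]:[ZQX] = 3/14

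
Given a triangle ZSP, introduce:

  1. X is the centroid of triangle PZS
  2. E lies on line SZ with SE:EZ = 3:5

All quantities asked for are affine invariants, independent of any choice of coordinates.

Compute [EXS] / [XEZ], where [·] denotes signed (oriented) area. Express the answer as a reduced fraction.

[EXS]:[XEZ] = 3/5

Assign Z = (0, 0), S = (1, 0), P = (0, 1) — the answer is frame-independent, so this choice is without loss of generality.
1. X is the centroid of triangle PZS ⇒ X = (1/3, 1/3)
2. E lies on line SZ with SE:EZ = 3:5 ⇒ E = (5/8, 0)
2·[EXS] = -1/8, 2·[XEZ] = -5/24
[EXS]:[XEZ] = -1/8:-5/24 = 3/5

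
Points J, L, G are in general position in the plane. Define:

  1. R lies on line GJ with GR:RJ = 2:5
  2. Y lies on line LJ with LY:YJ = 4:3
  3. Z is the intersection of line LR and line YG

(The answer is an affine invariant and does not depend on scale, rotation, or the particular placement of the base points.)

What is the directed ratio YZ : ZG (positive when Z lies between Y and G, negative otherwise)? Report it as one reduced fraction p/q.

Choose coordinates J = (0, 0), L = (1, 0), G = (0, 1).
1. R lies on line GJ with GR:RJ = 2:5 ⇒ R = (0, 5/7)
2. Y lies on line LJ with LY:YJ = 4:3 ⇒ Y = (3/7, 0)
3. Z is the intersection of line LR and line YG ⇒ Z = (3/17, 10/17)
Z = Y + t·(G−Y) with t = 10/17, so YZ:ZG = t:(1−t) = 10/17:7/17

YZ:ZG = 10/7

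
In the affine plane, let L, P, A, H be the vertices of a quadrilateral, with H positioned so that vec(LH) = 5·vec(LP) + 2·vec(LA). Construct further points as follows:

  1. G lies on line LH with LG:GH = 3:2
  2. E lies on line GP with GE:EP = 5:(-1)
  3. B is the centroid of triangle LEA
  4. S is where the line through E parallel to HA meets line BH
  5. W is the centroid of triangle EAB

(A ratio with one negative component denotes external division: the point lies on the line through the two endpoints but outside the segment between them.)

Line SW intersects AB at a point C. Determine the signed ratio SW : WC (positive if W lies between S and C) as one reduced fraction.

Set L = (0, 0), P = (1, 0), A = (0, 1), H = (5, 2); any affine frame gives the same invariant.
1. G lies on line LH with LG:GH = 3:2 ⇒ G = (3, 6/5)
2. E lies on line GP with GE:EP = 5:(-1) ⇒ E = (1/2, -3/10)
3. B is the centroid of triangle LEA ⇒ B = (1/6, 7/30)
4. S is where the line through E parallel to HA meets line BH ⇒ S = (-83/24, -131/120)
5. W is the centroid of triangle EAB ⇒ W = (2/9, 14/45)
line SW meets AB at C = (41/264, 377/1320)
W = S + t·(C−S) with t = 55/54, so SW:WC = 55/54:-1/54

SW:WC = -55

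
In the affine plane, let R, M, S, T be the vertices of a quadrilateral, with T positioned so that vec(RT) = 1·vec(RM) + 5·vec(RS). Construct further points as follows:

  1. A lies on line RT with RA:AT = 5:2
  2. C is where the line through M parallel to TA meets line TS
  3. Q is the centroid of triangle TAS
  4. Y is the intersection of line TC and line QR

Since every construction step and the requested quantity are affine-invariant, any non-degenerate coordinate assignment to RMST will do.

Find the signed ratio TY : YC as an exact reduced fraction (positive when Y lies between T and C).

TY:YC = -7/102

Choose coordinates R = (0, 0), M = (1, 0), S = (0, 1), T = (1, 5).
1. A lies on line RT with RA:AT = 5:2 ⇒ A = (5/7, 25/7)
2. C is where the line through M parallel to TA meets line TS ⇒ C = (6, 25)
3. Q is the centroid of triangle TAS ⇒ Q = (4/7, 67/21)
4. Y is the intersection of line TC and line QR ⇒ Y = (12/19, 67/19)
Y = T + t·(C−T) with t = -7/95, so TY:YC = t:(1−t) = -7/95:102/95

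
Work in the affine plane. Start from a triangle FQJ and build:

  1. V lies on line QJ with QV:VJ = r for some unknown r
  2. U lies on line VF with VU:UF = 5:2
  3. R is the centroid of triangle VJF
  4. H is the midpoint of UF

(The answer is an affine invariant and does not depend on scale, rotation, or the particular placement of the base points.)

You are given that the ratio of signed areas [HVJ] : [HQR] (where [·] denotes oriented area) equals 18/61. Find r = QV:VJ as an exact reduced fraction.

r = 5

Assign F = (0, 0), Q = (1, 0), J = (0, 1) — the answer is frame-independent, so this choice is without loss of generality.
1. With QV:VJ = r, write λ = r/(r+1) so V = Q + λ·(J−Q); V is affine-linear in λ
2. U lies on line VF with VU:UF = 5:2 ⇒ U is an affine combination of earlier points and hence also affine-linear in λ
3. R is the centroid of triangle VJF ⇒ R is an affine combination of earlier points and hence also affine-linear in λ
4. H is the midpoint of UF ⇒ H is an affine combination of earlier points and hence also affine-linear in λ
Every point depending on V is an affine combination of V and λ-independent points, so each such coordinate is linear in λ; the λ² term in each signed area is a multiple of (J−Q)×(J−Q) = 0, so 2·[HVJ] and 2·[HQR] are each linear in λ. Evaluating at λ=0 and λ=1:
  2·[HVJ] = -6/7·λ + 6/7,   2·[HQR] = 5/21·λ + 2/7
So [HVJ]:[HQR] = (-6/7·λ + 6/7) / (5/21·λ + 2/7). Setting this equal to 18/61:
  -6/7·λ + 6/7 = 18/61·(5/21·λ + 2/7)  ⇒  λ = 5/6
Then r = λ/(1−λ) = (5/6)/(1/6) = 5. Check: with r = 5, V = (1/6, 5/6) and [HVJ]:[HQR] = 18/61 as required.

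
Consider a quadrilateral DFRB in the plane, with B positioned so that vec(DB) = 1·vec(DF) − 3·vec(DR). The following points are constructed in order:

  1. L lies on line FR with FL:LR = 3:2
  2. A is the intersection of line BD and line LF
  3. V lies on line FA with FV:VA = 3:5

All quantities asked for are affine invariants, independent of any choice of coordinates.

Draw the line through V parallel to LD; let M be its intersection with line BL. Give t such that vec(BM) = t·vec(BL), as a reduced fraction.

Set D = (0, 0), F = (1, 0), R = (0, 1), B = (1, -3); any affine frame gives the same invariant.
1. L lies on line FR with FL:LR = 3:2 ⇒ L = (2/5, 3/5)
2. A is the intersection of line BD and line LF ⇒ A = (-1/2, 3/2)
3. V lies on line FA with FV:VA = 3:5 ⇒ V = (7/16, 9/16)
through V parallel to LD: direction (-2/5, -3/5); meets BL at M = (33/80, 21/40)
M = B + t·(L−B) with t = 47/48

t = 47/48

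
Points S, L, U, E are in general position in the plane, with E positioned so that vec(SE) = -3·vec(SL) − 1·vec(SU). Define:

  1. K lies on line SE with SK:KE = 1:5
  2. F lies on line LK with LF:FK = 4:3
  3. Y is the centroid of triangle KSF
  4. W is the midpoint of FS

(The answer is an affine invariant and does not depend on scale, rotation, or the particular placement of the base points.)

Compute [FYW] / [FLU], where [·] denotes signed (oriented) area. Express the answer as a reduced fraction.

Set S = (0, 0), L = (1, 0), U = (0, 1), E = (-3, -1); any affine frame gives the same invariant.
1. K lies on line SE with SK:KE = 1:5 ⇒ K = (-1/2, -1/6)
2. F lies on line LK with LF:FK = 4:3 ⇒ F = (1/7, -2/21)
3. Y is the centroid of triangle KSF ⇒ Y = (-5/42, -11/126)
4. W is the midpoint of FS ⇒ W = (1/14, -1/21)
2·[FYW] = -1/84, 2·[FLU] = 20/21
[FYW]:[FLU] = -1/84:20/21 = -1/80

[FYW]:[FLU] = -1/80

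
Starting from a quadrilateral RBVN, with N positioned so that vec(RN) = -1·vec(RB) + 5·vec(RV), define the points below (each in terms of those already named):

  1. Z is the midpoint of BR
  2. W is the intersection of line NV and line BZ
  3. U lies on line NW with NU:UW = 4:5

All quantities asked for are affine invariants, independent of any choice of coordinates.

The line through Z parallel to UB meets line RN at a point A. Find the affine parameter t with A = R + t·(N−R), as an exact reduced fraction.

Choose coordinates R = (0, 0), B = (1, 0), V = (0, 1), N = (-1, 5).
1. Z is the midpoint of BR ⇒ Z = (1/2, 0)
2. W is the intersection of line NV and line BZ ⇒ W = (1/4, 0)
3. U lies on line NW with NU:UW = 4:5 ⇒ U = (-4/9, 25/9)
through Z parallel to UB: direction (13/9, -25/9); meets RN at A = (-5/16, 25/16)
A = R + t·(N−R) with t = 5/16

t = 5/16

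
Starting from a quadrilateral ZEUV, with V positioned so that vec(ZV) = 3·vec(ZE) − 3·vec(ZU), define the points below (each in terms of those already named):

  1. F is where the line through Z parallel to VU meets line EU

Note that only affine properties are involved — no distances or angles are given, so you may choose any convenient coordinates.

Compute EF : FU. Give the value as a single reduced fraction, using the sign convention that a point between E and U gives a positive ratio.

Set Z = (0, 0), E = (1, 0), U = (0, 1), V = (3, -3); any affine frame gives the same invariant.
1. F is where the line through Z parallel to VU meets line EU ⇒ F = (-3, 4)
F = E + t·(U−E) with t = 4, so EF:FU = t:(1−t) = 4:-3

EF:FU = -4/3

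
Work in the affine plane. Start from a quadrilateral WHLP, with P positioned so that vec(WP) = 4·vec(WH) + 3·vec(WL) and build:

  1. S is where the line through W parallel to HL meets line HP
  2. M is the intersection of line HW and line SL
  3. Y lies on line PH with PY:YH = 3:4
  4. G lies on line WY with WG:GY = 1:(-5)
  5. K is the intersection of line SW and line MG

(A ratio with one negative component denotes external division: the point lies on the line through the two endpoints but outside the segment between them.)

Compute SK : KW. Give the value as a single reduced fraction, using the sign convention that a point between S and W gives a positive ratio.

Choose coordinates W = (0, 0), H = (1, 0), L = (0, 1), P = (4, 3).
1. S is where the line through W parallel to HL meets line HP ⇒ S = (1/2, -1/2)
2. M is the intersection of line HW and line SL ⇒ M = (1/3, 0)
3. Y lies on line PH with PY:YH = 3:4 ⇒ Y = (19/7, 12/7)
4. G lies on line WY with WG:GY = 1:(-5) ⇒ G = (-19/28, -3/7)
5. K is the intersection of line SW and line MG ⇒ K = (12/121, -12/121)
K = S + t·(W−S) with t = 97/121, so SK:KW = t:(1−t) = 97/121:24/121

SK:KW = 97/24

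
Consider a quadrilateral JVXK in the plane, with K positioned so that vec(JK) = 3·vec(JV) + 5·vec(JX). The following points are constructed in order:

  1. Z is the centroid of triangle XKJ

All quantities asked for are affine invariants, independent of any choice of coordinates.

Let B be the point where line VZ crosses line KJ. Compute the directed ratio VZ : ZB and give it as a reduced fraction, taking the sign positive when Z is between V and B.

Assign J = (0, 0), V = (1, 0), X = (0, 1), K = (3, 5) — the answer is frame-independent, so this choice is without loss of generality.
1. Z is the centroid of triangle XKJ ⇒ Z = (1, 2)
line VZ meets KJ at B = (1, 5/3)
Z = V + t·(B−V) with t = 6/5, so VZ:ZB = 6/5:-1/5

VZ:ZB = -6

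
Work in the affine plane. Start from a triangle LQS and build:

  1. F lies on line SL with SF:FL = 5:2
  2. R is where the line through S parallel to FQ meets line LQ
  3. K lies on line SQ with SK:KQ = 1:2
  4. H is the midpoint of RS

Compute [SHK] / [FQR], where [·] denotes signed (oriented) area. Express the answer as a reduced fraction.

Assign L = (0, 0), Q = (1, 0), S = (0, 1) — the answer is frame-independent, so this choice is without loss of generality.
1. F lies on line SL with SF:FL = 5:2 ⇒ F = (0, 2/7)
2. R is where the line through S parallel to FQ meets line LQ ⇒ R = (7/2, 0)
3. K lies on line SQ with SK:KQ = 1:2 ⇒ K = (1/3, 2/3)
4. H is the midpoint of RS ⇒ H = (7/4, 1/2)
2·[SHK] = -5/12, 2·[FQR] = 5/7
[SHK]:[FQR] = -5/12:5/7 = -7/12

[SHK]:[FQR] = -7/12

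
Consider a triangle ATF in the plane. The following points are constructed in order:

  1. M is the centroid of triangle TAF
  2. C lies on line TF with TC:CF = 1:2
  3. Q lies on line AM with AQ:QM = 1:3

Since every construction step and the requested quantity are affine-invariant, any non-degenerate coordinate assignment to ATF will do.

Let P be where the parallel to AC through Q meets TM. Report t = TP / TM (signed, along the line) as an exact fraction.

t = 13/16

Work in coordinates with A = (0, 0), T = (1, 0), F = (0, 1).
1. M is the centroid of triangle TAF ⇒ M = (1/3, 1/3)
2. C lies on line TF with TC:CF = 1:2 ⇒ C = (2/3, 1/3)
3. Q lies on line AM with AQ:QM = 1:3 ⇒ Q = (1/12, 1/12)
through Q parallel to AC: direction (2/3, 1/3); meets TM at P = (11/24, 13/48)
P = T + t·(M−T) with t = 13/16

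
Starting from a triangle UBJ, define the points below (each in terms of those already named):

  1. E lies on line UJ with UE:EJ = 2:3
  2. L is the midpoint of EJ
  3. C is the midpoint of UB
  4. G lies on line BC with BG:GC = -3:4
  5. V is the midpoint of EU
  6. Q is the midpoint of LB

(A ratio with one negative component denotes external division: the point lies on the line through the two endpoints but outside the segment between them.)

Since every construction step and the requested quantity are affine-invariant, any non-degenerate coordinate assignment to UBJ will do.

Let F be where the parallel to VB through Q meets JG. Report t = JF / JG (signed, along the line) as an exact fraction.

t = 11/10

Set U = (0, 0), B = (1, 0), J = (0, 1); any affine frame gives the same invariant.
1. E lies on line UJ with UE:EJ = 2:3 ⇒ E = (0, 2/5)
2. L is the midpoint of EJ ⇒ L = (0, 7/10)
3. C is the midpoint of UB ⇒ C = (1/2, 0)
4. G lies on line BC with BG:GC = -3:4 ⇒ G = (5/2, 0)
5. V is the midpoint of EU ⇒ V = (0, 1/5)
6. Q is the midpoint of LB ⇒ Q = (1/2, 7/20)
through Q parallel to VB: direction (1, -1/5); meets JG at F = (11/4, -1/10)
F = J + t·(G−J) with t = 11/10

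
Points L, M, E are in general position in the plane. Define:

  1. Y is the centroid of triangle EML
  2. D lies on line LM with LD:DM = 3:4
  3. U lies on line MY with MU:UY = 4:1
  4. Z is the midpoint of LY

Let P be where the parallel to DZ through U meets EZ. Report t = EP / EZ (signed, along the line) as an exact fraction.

Assign L = (0, 0), M = (1, 0), E = (0, 1) — the answer is frame-independent, so this choice is without loss of generality.
1. Y is the centroid of triangle EML ⇒ Y = (1/3, 1/3)
2. D lies on line LM with LD:DM = 3:4 ⇒ D = (3/7, 0)
3. U lies on line MY with MU:UY = 4:1 ⇒ U = (7/15, 4/15)
4. Z is the midpoint of LY ⇒ Z = (1/6, 1/6)
through U parallel to DZ: direction (-11/42, 1/6); meets EZ at P = (1/10, 1/2)
P = E + t·(Z−E) with t = 3/5

t = 3/5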